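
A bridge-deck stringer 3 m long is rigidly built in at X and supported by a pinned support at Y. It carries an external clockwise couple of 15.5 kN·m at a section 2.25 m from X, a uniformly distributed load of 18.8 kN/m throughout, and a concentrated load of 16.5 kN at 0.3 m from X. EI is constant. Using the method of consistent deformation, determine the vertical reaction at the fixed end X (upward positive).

R_X = 44.25 kN

Choose R_Y as the redundant. The primary structure is the cantilever fixed at X.
Deflection at Y on the released cantilever, summing each load's contribution:
  clockwise couple 15.5 at a = 2.25: M₀a(2L − a)/(2EI) = 65.39/EI
  UDL 18.8: wL⁴/(8EI) = 190.3/EI
  point load 16.5 at a = 0.3: Pa²(3L − a)/(6EI) = 2.153/EI
  δ_0 = 257.9/EI
Flexibility coefficient — unit upward force at Y: δ_{YY} = L³/(3EI) = 9/EI.
The prop prevents deflection at Y: R_Y = δ_0/δ_{YY} = 257.9/9 = 28.65 kN.
Vertical equilibrium: R_X = ΣP − R_Y = 72.9 − 28.65 = 44.25 kN.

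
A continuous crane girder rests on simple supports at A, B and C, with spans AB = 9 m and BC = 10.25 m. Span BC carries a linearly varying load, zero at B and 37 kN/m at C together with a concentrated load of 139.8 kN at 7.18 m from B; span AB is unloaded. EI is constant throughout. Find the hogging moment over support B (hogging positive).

M_B = 224.8 kN·m

Take M_B as the redundant. Released structure: two simple spans AB and BC with a hinge at B.
Discontinuity in slope at B on the released structure — sum the simple-span end rotations:
  span BC: triangular load, peak 37: 7w₀L³/(360EI) = 774.8/EI
  span BC: point load 139.8 at a = 7.18: Pab(L + b)/(6LEI) = 667.4/EI
  relative rotation θ_0 = (0 + 1442)/EI = 1442/EI
A unit hogging moment at B produces rotation L₁/(3EI) + L₂/(3EI) = 6.417/EI.
Slope continuity at B: θ_0 = M_B·6.417/EI, so M_B = 1442/6.417 = 224.8 kN·m (hogging).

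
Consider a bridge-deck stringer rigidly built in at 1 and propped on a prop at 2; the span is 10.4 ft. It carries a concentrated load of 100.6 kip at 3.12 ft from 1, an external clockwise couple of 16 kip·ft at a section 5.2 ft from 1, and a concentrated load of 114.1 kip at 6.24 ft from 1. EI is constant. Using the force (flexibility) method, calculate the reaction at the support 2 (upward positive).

R_2 = 63.24 kip

Release the roller at 2. Primary structure: cantilever fixed at 1.
Downward deflection at the released point 2 due to the loads:
  point load 100.6 at a = 3.12: Pa²(3L − a)/(6EI) = 4583/EI
  clockwise couple 16 at a = 5.2: M₀a(2L − a)/(2EI) = 649/EI
  point load 114.1 at a = 6.24: Pa²(3L − a)/(6EI) = 18482/EI
  δ_0 = 23714/EI
Flexibility coefficient — unit upward force at 2: δ_{22} = L³/(3EI) = 375/EI.
The prop prevents deflection at 2: R_2 = δ_0/δ_{22} = 23714/375 = 63.24 kip.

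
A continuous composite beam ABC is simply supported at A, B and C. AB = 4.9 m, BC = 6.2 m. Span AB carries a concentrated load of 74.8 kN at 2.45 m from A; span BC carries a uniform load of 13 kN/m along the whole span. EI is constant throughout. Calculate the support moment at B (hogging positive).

M_B = 65.23 kN·m

Insert a hinge at B; M_B is the redundant, and each span becomes simply supported.
Discontinuity in slope at B on the released structure — sum the simple-span end rotations:
  span AB: point load 74.8 at a = 2.45: Pab(L + a)/(6LEI) = 112.2/EI
  span BC: UDL 13: wL³/(24EI) = 129.1/EI
  relative rotation θ_0 = (112.2 + 129.1)/EI = 241.3/EI
A unit hogging moment at B produces rotation L₁/(3EI) + L₂/(3EI) = 3.7/EI.
Slope continuity at B: θ_0 = M_B·3.7/EI, so M_B = 241.3/3.7 = 65.23 kN·m (hogging).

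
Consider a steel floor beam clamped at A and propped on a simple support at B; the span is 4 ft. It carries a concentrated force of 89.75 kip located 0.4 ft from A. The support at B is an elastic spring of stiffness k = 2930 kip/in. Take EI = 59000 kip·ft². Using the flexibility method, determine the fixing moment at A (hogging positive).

M_A = 31.07 kip·ft

Choose R_B as the redundant. The primary structure is the cantilever fixed at A.
Deflection at B on the released cantilever, summing each load's contribution:
  point load 89.75 at a = 0.4: Pa²(3L − a)/(6EI) = 27.76/EI
Flexibility coefficient — unit upward force at B: δ_{BB} = L³/(3EI) = 21.33/EI.
With EI = 59000 kip·ft²: δ_0 = 0.000471 ft and δ_{BB} = 0.000362 ft/kip.
Compatibility — the spring shortens by R_B/k under the reaction it provides: δ_0 − R_B·δ_{BB} = R_B/k. With 1/k = 1/(2930×12) ft/kip = 0.000028 ft/kip, R_B = δ_0 / (δ_{BB} + 1/k) = 0.000471 / (0.000362 + 0.000028) = 1.206 kip.
Moment equilibrium about A: M_A = Σ(load moments about A) − R_B·L = 35.9 − 1.206×4 = 31.07 kip·ft.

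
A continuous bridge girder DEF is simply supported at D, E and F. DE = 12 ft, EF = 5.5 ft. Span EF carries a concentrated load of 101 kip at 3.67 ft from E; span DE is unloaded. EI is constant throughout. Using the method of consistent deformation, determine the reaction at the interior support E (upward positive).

Take M_E as the redundant. Released structure: two simple spans DE and EF with a hinge at E.
End slopes at the hinge E, treating each span as simply supported:
  span EF: point load 101 at a = 3.67: Pab(L + b)/(6LEI) = 150.7/EI
  relative rotation θ_0 = (0 + 150.7)/EI = 150.7/EI
A unit hogging moment at E produces rotation L₁/(3EI) + L₂/(3EI) = 5.833/EI.
Slope continuity at E: θ_0 = M_E·5.833/EI, so M_E = 150.7/5.833 = 25.83 kip·ft (hogging).
Span DE, ΣM about D with M_E applied at E: R_E^{DE}·12 = 0 + 25.83, so R_E^{DE} = 2.152 kip and R_D = 0 − 2.152 = -2.152 kip.
Span EF, ΣM about F: R_E^{EF}·5.5 = 184.8 + 25.83, so R_E^{EF} = 38.3 kip and R_F = 101 − 38.3 = 62.7 kip.
R_E = 2.152 + 38.3 = 40.45 kip.

R_E = 40.45 kip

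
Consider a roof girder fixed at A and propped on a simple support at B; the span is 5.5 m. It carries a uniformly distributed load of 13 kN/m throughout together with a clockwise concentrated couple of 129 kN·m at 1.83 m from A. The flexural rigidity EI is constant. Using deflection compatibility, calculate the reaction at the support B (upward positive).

R_B = 46.33 kN

Release the roller at B. Primary structure: cantilever fixed at A.
Deflection at B on the released cantilever, summing each load's contribution:
  UDL 13: wL⁴/(8EI) = 1487/EI
  clockwise couple 129 at a = 1.83: M₀a(2L − a)/(2EI) = 1082/EI
  δ_0 = 2569/EI
Flexibility coefficient — unit upward force at B: δ_{BB} = L³/(3EI) = 55.46/EI.
The prop prevents deflection at B: R_B = δ_0/δ_{BB} = 2569/55.46 = 46.33 kN.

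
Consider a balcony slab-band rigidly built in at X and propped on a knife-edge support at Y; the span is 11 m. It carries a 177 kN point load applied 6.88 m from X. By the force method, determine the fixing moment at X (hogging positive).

Release the roller at Y. Primary structure: cantilever fixed at X.
Free-end deflection of the primary structure under the applied loading (downward +):
  point load 177 at a = 6.88: Pa²(3L − a)/(6EI) = 36473/EI
Tip deflection under a unit load at Y: L³/(3EI) = 443.7/EI.
Compatibility at Y: δ_0 − R_Y·δ_{YY} = 0, so R_Y = 36473/443.7 = 82.21 kN.
Moment equilibrium about X: M_X = Σ(load moments about X) − R_Y·L = 1218 − 82.21×11 = 313.5 kN·m.

M_X = 313.5 kN·m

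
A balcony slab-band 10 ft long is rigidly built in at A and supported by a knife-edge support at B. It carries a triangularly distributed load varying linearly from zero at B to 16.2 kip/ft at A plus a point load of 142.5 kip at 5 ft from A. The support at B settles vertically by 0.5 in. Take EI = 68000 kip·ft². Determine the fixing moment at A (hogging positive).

M_A = 460.2 kip·ft

Remove the prop at B; the released (primary) structure is a cantilever built in at A.
Primary-structure tip deflection at B by superposition:
  triangular load, peak 16.2 at the fixed end: w₀L⁴/(30EI) = 5400/EI
  point load 142.5 at a = 5: Pa²(3L − a)/(6EI) = 14844/EI
  δ_0 = 20244/EI
Tip deflection under a unit load at B: L³/(3EI) = 333.3/EI.
With EI = 68000 kip·ft²: δ_0 = 0.2977 ft and δ_{BB} = 0.004902 ft/kip.
Compatibility — the beam at B must follow the support down by 0.04167 ft: δ_0 − R_B·δ_{BB} = 0.04167, so R_B = (0.2977 − 0.04167)/0.004902 = 52.23 kip.
Moment equilibrium about A: M_A = Σ(load moments about A) − R_B·L = 982.5 − 52.23×10 = 460.2 kip·ft.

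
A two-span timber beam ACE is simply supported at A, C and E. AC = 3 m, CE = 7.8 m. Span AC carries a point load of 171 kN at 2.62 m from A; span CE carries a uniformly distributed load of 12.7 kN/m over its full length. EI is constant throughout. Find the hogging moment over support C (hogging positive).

Insert a hinge at C; M_C is the redundant, and each span becomes simply supported.
Discontinuity in slope at C on the released structure — sum the simple-span end rotations:
  span AC: point load 171 at a = 2.62: Pab(L + a)/(6LEI) = 53.16/EI
  span CE: UDL 12.7: wL³/(24EI) = 251.1/EI
  relative rotation θ_0 = (53.16 + 251.1)/EI = 304.3/EI
A unit hogging moment at C produces rotation L₁/(3EI) + L₂/(3EI) = 3.6/EI.
Slope continuity at C: θ_0 = M_C·3.6/EI, so M_C = 304.3/3.6 = 84.52 kN·m (hogging).

M_C = 84.52 kN·m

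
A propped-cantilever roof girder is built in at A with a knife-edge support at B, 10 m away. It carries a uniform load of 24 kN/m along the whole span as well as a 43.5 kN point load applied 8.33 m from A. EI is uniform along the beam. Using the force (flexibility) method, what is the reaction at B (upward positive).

R_B = 122.7 kN

Take the reaction at B as the redundant and release it; the primary structure is a cantilever fixed at A.
Deflection at B on the released cantilever, summing each load's contribution:
  UDL 24: wL⁴/(8EI) = 30000/EI
  point load 43.5 at a = 8.33: Pa²(3L − a)/(6EI) = 10902/EI
  δ_0 = 40902/EI
Tip deflection under a unit load at B: L³/(3EI) = 333.3/EI.
Compatibility at B: δ_0 − R_B·δ_{BB} = 0, so R_B = 40902/333.3 = 122.7 kN.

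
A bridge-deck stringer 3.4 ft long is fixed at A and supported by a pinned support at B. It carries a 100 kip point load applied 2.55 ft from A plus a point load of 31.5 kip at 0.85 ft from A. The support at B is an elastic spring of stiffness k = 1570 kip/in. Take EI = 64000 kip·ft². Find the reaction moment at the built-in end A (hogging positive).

Remove the prop at B; the released (primary) structure is a cantilever built in at A.
Primary-structure tip deflection at B by superposition:
  point load 100 at a = 2.55: Pa²(3L − a)/(6EI) = 829.1/EI
  point load 31.5 at a = 0.85: Pa²(3L − a)/(6EI) = 35.47/EI
  δ_0 = 864.5/EI
Flexibility coefficient — unit upward force at B: δ_{BB} = L³/(3EI) = 13.1/EI.
With EI = 64000 kip·ft²: δ_0 = 0.013508 ft and δ_{BB} = 0.000205 ft/kip.
Compatibility — the spring shortens by R_B/k under the reaction it provides: δ_0 − R_B·δ_{BB} = R_B/k. With 1/k = 1/(1570×12) ft/kip = 0.000053 ft/kip, R_B = δ_0 / (δ_{BB} + 1/k) = 0.013508 / (0.000205 + 0.000053) = 52.4 kip.
Moment equilibrium about A: M_A = Σ(load moments about A) − R_B·L = 281.8 − 52.4×3.4 = 103.6 kip·ft.

M_A = 103.6 kip·ft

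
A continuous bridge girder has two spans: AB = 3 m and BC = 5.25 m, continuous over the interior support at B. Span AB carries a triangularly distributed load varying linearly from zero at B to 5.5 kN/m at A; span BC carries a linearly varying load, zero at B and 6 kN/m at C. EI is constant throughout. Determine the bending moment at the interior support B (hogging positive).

Insert a hinge at B; M_B is the redundant, and each span becomes simply supported.
Discontinuity in slope at B on the released structure — sum the simple-span end rotations:
  span AB: triangular load, peak 5.5: 7w₀L³/(360EI) = 2.888/EI
  span BC: triangular load, peak 6: 7w₀L³/(360EI) = 16.88/EI
  relative rotation θ_0 = (2.888 + 16.88)/EI = 19.77/EI
A unit hogging moment at B produces rotation L₁/(3EI) + L₂/(3EI) = 2.75/EI.
Slope continuity at B: θ_0 = M_B·2.75/EI, so M_B = 19.77/2.75 = 7.189 kN·m (hogging).

M_B = 7.189 kN·m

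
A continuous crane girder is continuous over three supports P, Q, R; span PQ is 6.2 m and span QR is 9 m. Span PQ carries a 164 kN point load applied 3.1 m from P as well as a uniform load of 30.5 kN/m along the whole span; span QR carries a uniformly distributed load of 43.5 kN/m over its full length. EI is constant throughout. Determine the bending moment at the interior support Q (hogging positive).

Take M_Q as the redundant. Released structure: two simple spans PQ and QR with a hinge at Q.
End slopes at the hinge Q, treating each span as simply supported:
  span PQ: point load 164 at a = 3.1: Pab(L + a)/(6LEI) = 394/EI
  span PQ: UDL 30.5: wL³/(24EI) = 302.9/EI
  span QR: UDL 43.5: wL³/(24EI) = 1321/EI
  relative rotation θ_0 = (696.9 + 1321)/EI = 2018/EI
A unit hogging moment at Q produces rotation L₁/(3EI) + L₂/(3EI) = 5.067/EI.
Slope continuity at Q: θ_0 = M_Q·5.067/EI, so M_Q = 2018/5.067 = 398.3 kN·m (hogging).

M_Q = 398.3 kN·m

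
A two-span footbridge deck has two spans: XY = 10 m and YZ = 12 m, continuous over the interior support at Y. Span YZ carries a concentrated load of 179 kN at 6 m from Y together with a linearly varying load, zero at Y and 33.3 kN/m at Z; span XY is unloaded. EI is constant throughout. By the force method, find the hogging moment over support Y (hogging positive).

M_Y = 372.3 kN·m

Insert a hinge at Y; M_Y is the redundant, and each span becomes simply supported.
End slopes at the hinge Y, treating each span as simply supported:
  span YZ: point load 179 at a = 6: Pab(L + b)/(6LEI) = 1611/EI
  span YZ: triangular load, peak 33.3: 7w₀L³/(360EI) = 1119/EI
  relative rotation θ_0 = (0 + 2730)/EI = 2730/EI
A unit hogging moment at Y produces rotation L₁/(3EI) + L₂/(3EI) = 7.333/EI.
Compatibility: M_Y·(L₁+L₂)/(3EI) = θ_0, giving M_Y = 372.3 kN·m (hogging).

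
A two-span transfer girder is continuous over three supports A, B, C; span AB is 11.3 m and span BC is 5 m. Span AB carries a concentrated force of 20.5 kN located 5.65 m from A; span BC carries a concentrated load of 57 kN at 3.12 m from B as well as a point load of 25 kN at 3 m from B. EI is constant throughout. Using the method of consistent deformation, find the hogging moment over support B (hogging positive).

M_B = 50.66 kN·m

Release continuity at B by inserting a hinge; the redundant is the internal moment M_B. The primary structure is two simply-supported spans AB and BC.
Discontinuity in slope at B on the released structure — sum the simple-span end rotations:
  span AB: point load 20.5 at a = 5.65: Pab(L + a)/(6LEI) = 163.6/EI
  span BC: point load 57 at a = 3.12: Pab(L + b)/(6LEI) = 76.68/EI
  span BC: point load 25 at a = 3: Pab(L + b)/(6LEI) = 35/EI
  relative rotation θ_0 = (163.6 + 111.7)/EI = 275.3/EI
A unit hogging moment at B produces rotation L₁/(3EI) + L₂/(3EI) = 5.433/EI.
Compatibility: M_B·(L₁+L₂)/(3EI) = θ_0, giving M_B = 50.66 kN·m (hogging).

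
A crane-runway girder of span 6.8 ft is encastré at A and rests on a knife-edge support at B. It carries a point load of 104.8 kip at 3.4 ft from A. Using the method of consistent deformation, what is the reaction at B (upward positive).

R_B = 32.75 kip

Release the roller at B. Primary structure: cantilever fixed at A.
Free-end deflection of the primary structure under the applied loading (downward +):
  point load 104.8 at a = 3.4: Pa²(3L − a)/(6EI) = 3433/EI
Flexibility coefficient — unit upward force at B: δ_{BB} = L³/(3EI) = 104.8/EI.
Compatibility at B: δ_0 − R_B·δ_{BB} = 0, so R_B = 3433/104.8 = 32.75 kip.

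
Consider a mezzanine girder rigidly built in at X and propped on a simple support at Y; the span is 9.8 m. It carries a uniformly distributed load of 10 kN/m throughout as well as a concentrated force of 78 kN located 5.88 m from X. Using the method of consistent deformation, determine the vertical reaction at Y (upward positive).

R_Y = 70.45 kN

Remove the prop at Y; the released (primary) structure is a cantilever built in at X.
Deflection at Y on the released cantilever, summing each load's contribution:
  UDL 10: wL⁴/(8EI) = 11530/EI
  point load 78 at a = 5.88: Pa²(3L − a)/(6EI) = 10571/EI
  δ_0 = 22101/EI
Flexibility coefficient — unit upward force at Y: δ_{YY} = L³/(3EI) = 313.7/EI.
Compatibility at Y: δ_0 − R_Y·δ_{YY} = 0, so R_Y = 22101/313.7 = 70.45 kN.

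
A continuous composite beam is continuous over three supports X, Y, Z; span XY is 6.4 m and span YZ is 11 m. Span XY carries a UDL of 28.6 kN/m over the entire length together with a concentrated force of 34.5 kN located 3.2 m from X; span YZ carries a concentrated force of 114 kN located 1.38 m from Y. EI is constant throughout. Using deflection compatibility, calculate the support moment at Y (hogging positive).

Insert a hinge at Y; M_Y is the redundant, and each span becomes simply supported.
Discontinuity in slope at Y on the released structure — sum the simple-span end rotations:
  span XY: UDL 28.6: wL³/(24EI) = 312.4/EI
  span XY: point load 34.5 at a = 3.2: Pab(L + a)/(6LEI) = 88.32/EI
  span YZ: point load 114 at a = 1.38: Pab(L + b)/(6LEI) = 472.8/EI
  relative rotation θ_0 = (400.7 + 472.8)/EI = 873.5/EI
A unit hogging moment at Y produces rotation L₁/(3EI) + L₂/(3EI) = 5.8/EI.
Slope continuity at Y: θ_0 = M_Y·5.8/EI, so M_Y = 873.5/5.8 = 150.6 kN·m (hogging).

M_Y = 150.6 kN·m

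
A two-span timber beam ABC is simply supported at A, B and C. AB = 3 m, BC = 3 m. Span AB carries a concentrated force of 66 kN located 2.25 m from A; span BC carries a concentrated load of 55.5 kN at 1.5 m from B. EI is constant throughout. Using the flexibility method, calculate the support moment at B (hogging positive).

M_B = 31.85 kN·m

Release continuity at B by inserting a hinge; the redundant is the internal moment M_B. The primary structure is two simply-supported spans AB and BC.
End slopes at the hinge B, treating each span as simply supported:
  span AB: point load 66 at a = 2.25: Pab(L + a)/(6LEI) = 32.48/EI
  span BC: point load 55.5 at a = 1.5: Pab(L + b)/(6LEI) = 31.22/EI
  relative rotation θ_0 = (32.48 + 31.22)/EI = 63.7/EI
A unit hogging moment at B produces rotation L₁/(3EI) + L₂/(3EI) = 2/EI.
Slope continuity at B: θ_0 = M_B·2/EI, so M_B = 63.7/2 = 31.85 kN·m (hogging).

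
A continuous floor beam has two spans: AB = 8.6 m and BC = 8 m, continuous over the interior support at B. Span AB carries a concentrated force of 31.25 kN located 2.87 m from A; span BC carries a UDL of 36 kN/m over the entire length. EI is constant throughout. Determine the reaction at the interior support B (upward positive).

Insert a hinge at B; M_B is the redundant, and each span becomes simply supported.
Discontinuity in slope at B on the released structure — sum the simple-span end rotations:
  span AB: point load 31.25 at a = 2.87: Pab(L + a)/(6LEI) = 114.2/EI
  span BC: UDL 36: wL³/(24EI) = 768/EI
  relative rotation θ_0 = (114.2 + 768)/EI = 882.2/EI
A unit hogging moment at B produces rotation L₁/(3EI) + L₂/(3EI) = 5.533/EI.
Compatibility: M_B·(L₁+L₂)/(3EI) = θ_0, giving M_B = 159.4 kN·m (hogging).
Span AB, ΣM about A with M_B applied at B: R_B^{AB}·8.6 = 89.69 + 159.4, so R_B^{AB} = 28.97 kN and R_A = 31.25 − 28.97 = 2.282 kN.
Span BC, ΣM about C: R_B^{BC}·8 = 1152 + 159.4, so R_B^{BC} = 163.9 kN and R_C = 288 − 163.9 = 124.1 kN.
R_B = 28.97 + 163.9 = 192.9 kN.

R_B = 192.9 kN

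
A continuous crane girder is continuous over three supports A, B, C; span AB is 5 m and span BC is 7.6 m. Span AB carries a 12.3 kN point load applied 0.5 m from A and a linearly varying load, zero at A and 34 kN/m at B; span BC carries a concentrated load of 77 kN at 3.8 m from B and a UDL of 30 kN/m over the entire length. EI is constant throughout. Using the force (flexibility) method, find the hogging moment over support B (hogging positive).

M_B = 220.5 kN·m

Insert a hinge at B; M_B is the redundant, and each span becomes simply supported.
End slopes at the hinge B, treating each span as simply supported:
  span AB: point load 12.3 at a = 0.5: Pab(L + a)/(6LEI) = 5.074/EI
  span AB: triangular load, peak 34: w₀L³/(45EI) = 94.44/EI
  span BC: point load 77 at a = 3.8: Pab(L + b)/(6LEI) = 278/EI
  span BC: UDL 30: wL³/(24EI) = 548.7/EI
  relative rotation θ_0 = (99.52 + 826.7)/EI = 926.2/EI
A unit hogging moment at B produces rotation L₁/(3EI) + L₂/(3EI) = 4.2/EI.
Slope continuity at B: θ_0 = M_B·4.2/EI, so M_B = 926.2/4.2 = 220.5 kN·m (hogging).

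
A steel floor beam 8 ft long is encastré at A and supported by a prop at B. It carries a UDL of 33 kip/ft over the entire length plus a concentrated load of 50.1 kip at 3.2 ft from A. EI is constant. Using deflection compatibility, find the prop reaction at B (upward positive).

R_B = 109.4 kip

Remove the prop at B; the released (primary) structure is a cantilever built in at A.
Free-end deflection of the primary structure under the applied loading (downward +):
  UDL 33: wL⁴/(8EI) = 16896/EI
  point load 50.1 at a = 3.2: Pa²(3L − a)/(6EI) = 1778/EI
  δ_0 = 18674/EI
Flexibility coefficient — unit upward force at B: δ_{BB} = L³/(3EI) = 170.7/EI.
Compatibility at B: δ_0 − R_B·δ_{BB} = 0, so R_B = 18674/170.7 = 109.4 kip.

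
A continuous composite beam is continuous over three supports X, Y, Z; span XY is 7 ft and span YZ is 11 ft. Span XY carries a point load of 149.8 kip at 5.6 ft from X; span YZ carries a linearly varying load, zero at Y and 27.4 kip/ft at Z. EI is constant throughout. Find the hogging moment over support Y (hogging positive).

Take M_Y as the redundant. Released structure: two simple spans XY and YZ with a hinge at Y.
Rotations at Y on the released spans (each span's end-slope, ×1/EI):
  span XY: point load 149.8 at a = 5.6: Pab(L + a)/(6LEI) = 352.3/EI
  span YZ: triangular load, peak 27.4: 7w₀L³/(360EI) = 709.1/EI
  relative rotation θ_0 = (352.3 + 709.1)/EI = 1061/EI
A unit hogging moment at Y produces rotation L₁/(3EI) + L₂/(3EI) = 6/EI.
Compatibility: M_Y·(L₁+L₂)/(3EI) = θ_0, giving M_Y = 176.9 kip·ft (hogging).

M_Y = 176.9 kip·ft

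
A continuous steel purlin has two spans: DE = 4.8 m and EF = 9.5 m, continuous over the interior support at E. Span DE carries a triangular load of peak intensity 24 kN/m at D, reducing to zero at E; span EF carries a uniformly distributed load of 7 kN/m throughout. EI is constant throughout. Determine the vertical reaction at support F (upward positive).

Insert a hinge at E; M_E is the redundant, and each span becomes simply supported.
Rotations at E on the released spans (each span's end-slope, ×1/EI):
  span DE: triangular load, peak 24: 7w₀L³/(360EI) = 51.61/EI
  span EF: UDL 7: wL³/(24EI) = 250.1/EI
  relative rotation θ_0 = (51.61 + 250.1)/EI = 301.7/EI
A unit hogging moment at E produces rotation L₁/(3EI) + L₂/(3EI) = 4.767/EI.
Slope continuity at E: θ_0 = M_E·4.767/EI, so M_E = 301.7/4.767 = 63.29 kN·m (hogging).
Span EF, ΣM about F: R_E^{EF}·9.5 = 315.9 + 63.29, so R_E^{EF} = 39.91 kN and R_F = 66.5 − 39.91 = 26.59 kN.

R_F = 26.59 kN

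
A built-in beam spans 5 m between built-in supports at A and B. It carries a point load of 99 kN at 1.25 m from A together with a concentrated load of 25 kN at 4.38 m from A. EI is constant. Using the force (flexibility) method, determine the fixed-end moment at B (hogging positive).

Release both end moments; the primary structure is a simply-supported span AB with redundants M_A and M_B.
Simple-span end rotations at A and B under the given loads:
  at A: point load 99 at a = 1.25: Pab(L + b)/(6LEI) = 135.4/EI
  at B: point load 99 at a = 1.25: Pab(L + a)/(6LEI) = 96.68/EI
  at A: point load 25 at a = 4.38: Pab(L + b)/(6LEI) = 12.72/EI
  at B: point load 25 at a = 4.38: Pab(L + a)/(6LEI) = 21.23/EI
  θ_A0 = 148.1/EI,  θ_B0 = 117.9/EI
Flexibility coefficients: a unit moment at one end gives L/(3EI) there and L/(6EI) at the far end, so f₁₁ = f₂₂ = 1.667/EI and f₁₂ = f₂₁ = 0.8333/EI.
Compatibility — zero rotation at each built-in end:
  1.667 M_A + 0.8333 M_B = 148.1
  0.8333 M_A + 1.667 M_B = 117.9
Solving the pair gives M_A = 71.29 kN·m and M_B = 35.1 kN·m (hogging).

M_B = 35.1 kN·m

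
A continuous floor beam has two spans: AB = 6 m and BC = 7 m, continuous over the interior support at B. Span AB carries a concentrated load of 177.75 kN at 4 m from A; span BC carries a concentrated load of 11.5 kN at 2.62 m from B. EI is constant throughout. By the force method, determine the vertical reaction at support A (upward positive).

Release continuity at B by inserting a hinge; the redundant is the internal moment M_B. The primary structure is two simply-supported spans AB and BC.
End slopes at the hinge B, treating each span as simply supported:
  span AB: point load 177.75 at a = 4: Pab(L + a)/(6LEI) = 395/EI
  span BC: point load 11.5 at a = 2.62: Pab(L + b)/(6LEI) = 35.76/EI
  relative rotation θ_0 = (395 + 35.76)/EI = 430.8/EI
A unit hogging moment at B produces rotation L₁/(3EI) + L₂/(3EI) = 4.333/EI.
Slope continuity at B: θ_0 = M_B·4.333/EI, so M_B = 430.8/4.333 = 99.41 kN·m (hogging).
Span AB, ΣM about A with M_B applied at B: R_B^{AB}·6 = 711 + 99.41, so R_B^{AB} = 135.1 kN and R_A = 177.8 − 135.1 = 42.68 kN.

R_A = 42.68 kN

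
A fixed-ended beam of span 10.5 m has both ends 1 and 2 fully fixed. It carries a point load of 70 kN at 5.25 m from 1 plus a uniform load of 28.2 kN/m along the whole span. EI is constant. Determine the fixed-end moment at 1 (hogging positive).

Release both end moments; the primary structure is a simply-supported span 12 with redundants M_1 and M_2.
On the primary (simply-supported) span, the end slopes from the loading are:
  at 1: point load 70 at a = 5.25: Pab(L + b)/(6LEI) = 482.3/EI
  at 2: point load 70 at a = 5.25: Pab(L + a)/(6LEI) = 482.3/EI
  at 1: UDL 28.2: wL³/(24EI) = 1360/EI
  at 2: UDL 28.2: wL³/(24EI) = 1360/EI
  θ_10 = 1843/EI,  θ_20 = 1843/EI
Flexibility coefficients: a unit moment at one end gives L/(3EI) there and L/(6EI) at the far end, so f₁₁ = f₂₂ = 3.5/EI and f₁₂ = f₂₁ = 1.75/EI.
Compatibility — zero rotation at each built-in end:
  3.5 M_1 + 1.75 M_2 = 1843
  1.75 M_1 + 3.5 M_2 = 1843
Solving the pair gives M_1 = 351 kN·m and M_2 = 351 kN·m (hogging).

M_1 = 351 kN·m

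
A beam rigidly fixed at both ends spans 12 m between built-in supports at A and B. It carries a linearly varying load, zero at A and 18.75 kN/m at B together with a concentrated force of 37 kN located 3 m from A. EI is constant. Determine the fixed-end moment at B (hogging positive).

M_B = 155.8 kN·m

Take the two fixed-end moments M_A, M_B as redundants; the released structure is the simple span AB.
Simple-span end rotations at A and B under the given loads:
  at A: triangular load, peak 18.75: 7w₀L³/(360EI) = 630/EI
  at B: triangular load, peak 18.75: w₀L³/(45EI) = 720/EI
  at A: point load 37 at a = 3: Pab(L + b)/(6LEI) = 291.4/EI
  at B: point load 37 at a = 3: Pab(L + a)/(6LEI) = 208.1/EI
  θ_A0 = 921.4/EI,  θ_B0 = 928.1/EI
Flexibility coefficients: a unit moment at one end gives L/(3EI) there and L/(6EI) at the far end, so f₁₁ = f₂₂ = 4/EI and f₁₂ = f₂₁ = 2/EI.
Compatibility — zero rotation at each built-in end:
  4 M_A + 2 M_B = 921.4
  2 M_A + 4 M_B = 928.1
Solving the pair gives M_A = 152.4 kN·m and M_B = 155.8 kN·m (hogging).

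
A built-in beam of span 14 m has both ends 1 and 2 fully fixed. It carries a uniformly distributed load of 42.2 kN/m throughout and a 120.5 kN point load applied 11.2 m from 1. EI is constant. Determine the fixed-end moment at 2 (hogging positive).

Release both end moments; the primary structure is a simply-supported span 12 with redundants M_1 and M_2.
End rotations of the released simple span under the applied load (×1/EI):
  at 1: UDL 42.2: wL³/(24EI) = 4825/EI
  at 2: UDL 42.2: wL³/(24EI) = 4825/EI
  at 1: point load 120.5 at a = 11.2: Pab(L + b)/(6LEI) = 755.8/EI
  at 2: point load 120.5 at a = 11.2: Pab(L + a)/(6LEI) = 1134/EI
  θ_10 = 5581/EI,  θ_20 = 5959/EI
Flexibility coefficients: a unit moment at one end gives L/(3EI) there and L/(6EI) at the far end, so f₁₁ = f₂₂ = 4.667/EI and f₁₂ = f₂₁ = 2.333/EI.
Compatibility — zero rotation at each built-in end:
  4.667 M_1 + 2.333 M_2 = 5581
  2.333 M_1 + 4.667 M_2 = 5959
Solving the pair gives M_1 = 743.3 kN·m and M_2 = 905.2 kN·m (hogging).

M_2 = 905.2 kN·m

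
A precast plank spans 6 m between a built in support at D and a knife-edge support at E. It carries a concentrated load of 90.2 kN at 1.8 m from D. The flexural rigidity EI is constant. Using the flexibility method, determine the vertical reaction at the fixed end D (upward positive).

Release the roller at E. Primary structure: cantilever fixed at D.
Primary-structure tip deflection at E by superposition:
  point load 90.2 at a = 1.8: Pa²(3L − a)/(6EI) = 789.1/EI
Tip deflection under a unit load at E: L³/(3EI) = 72/EI.
The prop prevents deflection at E: R_E = δ_0/δ_{EE} = 789.1/72 = 10.96 kN.
Vertical equilibrium: R_D = ΣP − R_E = 90.2 − 10.96 = 79.24 kN.

R_D = 79.24 kN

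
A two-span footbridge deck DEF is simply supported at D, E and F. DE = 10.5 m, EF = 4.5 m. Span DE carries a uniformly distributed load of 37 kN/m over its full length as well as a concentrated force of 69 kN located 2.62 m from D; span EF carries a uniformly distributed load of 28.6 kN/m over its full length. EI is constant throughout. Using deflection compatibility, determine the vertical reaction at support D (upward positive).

Insert a hinge at E; M_E is the redundant, and each span becomes simply supported.
Rotations at E on the released spans (each span's end-slope, ×1/EI):
  span DE: UDL 37: wL³/(24EI) = 1785/EI
  span DE: point load 69 at a = 2.62: Pab(L + a)/(6LEI) = 296.7/EI
  span EF: UDL 28.6: wL³/(24EI) = 108.6/EI
  relative rotation θ_0 = (2081 + 108.6)/EI = 2190/EI
A unit hogging moment at E produces rotation L₁/(3EI) + L₂/(3EI) = 5/EI.
Compatibility: M_E·(L₁+L₂)/(3EI) = θ_0, giving M_E = 438 kN·m (hogging).
Span DE, ΣM about D with M_E applied at E: R_E^{DE}·10.5 = 2220 + 438, so R_E^{DE} = 253.2 kN and R_D = 457.5 − 253.2 = 204.3 kN.

R_D = 204.3 kN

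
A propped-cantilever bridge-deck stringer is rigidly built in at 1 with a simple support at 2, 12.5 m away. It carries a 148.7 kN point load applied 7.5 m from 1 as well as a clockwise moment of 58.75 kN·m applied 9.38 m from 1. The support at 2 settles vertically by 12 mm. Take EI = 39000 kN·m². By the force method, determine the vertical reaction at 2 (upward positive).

Take the reaction at 2 as the redundant and release it; the primary structure is a cantilever fixed at 1.
Deflection at 2 on the released cantilever, summing each load's contribution:
  point load 148.7 at a = 7.5: Pa²(3L − a)/(6EI) = 41822/EI
  clockwise couple 58.75 at a = 9.38: M₀a(2L − a)/(2EI) = 4304/EI
  δ_0 = 46126/EI
Tip deflection under a unit load at 2: L³/(3EI) = 651/EI.
With EI = 39000 kN·m²: δ_0 = 1.1827 m and δ_{22} = 0.016693 m/kN.
Compatibility — the beam at 2 must follow the support down by 0.012 m: δ_0 − R_2·δ_{22} = 0.012, so R_2 = (1.1827 − 0.012)/0.016693 = 70.13 kN.

R_2 = 70.13 kN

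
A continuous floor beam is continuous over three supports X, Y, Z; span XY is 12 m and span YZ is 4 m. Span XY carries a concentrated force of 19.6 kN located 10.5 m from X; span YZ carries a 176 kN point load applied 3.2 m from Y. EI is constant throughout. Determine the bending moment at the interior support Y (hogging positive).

Release continuity at Y by inserting a hinge; the redundant is the internal moment M_Y. The primary structure is two simply-supported spans XY and YZ.
Rotations at Y on the released spans (each span's end-slope, ×1/EI):
  span XY: point load 19.6 at a = 10.5: Pab(L + a)/(6LEI) = 96.47/EI
  span YZ: point load 176 at a = 3.2: Pab(L + b)/(6LEI) = 90.11/EI
  relative rotation θ_0 = (96.47 + 90.11)/EI = 186.6/EI
A unit hogging moment at Y produces rotation L₁/(3EI) + L₂/(3EI) = 5.333/EI.
Slope continuity at Y: θ_0 = M_Y·5.333/EI, so M_Y = 186.6/5.333 = 34.98 kN·m (hogging).

M_Y = 34.98 kN·m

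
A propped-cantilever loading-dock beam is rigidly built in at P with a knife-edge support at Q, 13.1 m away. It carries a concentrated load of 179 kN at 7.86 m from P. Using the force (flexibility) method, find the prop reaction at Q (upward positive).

R_Q = 77.33 kN

Release the roller at Q. Primary structure: cantilever fixed at P.
Deflection at Q on the released cantilever, summing each load's contribution:
  point load 179 at a = 7.86: Pa²(3L − a)/(6EI) = 57947/EI
Flexibility coefficient — unit upward force at Q: δ_{QQ} = L³/(3EI) = 749.4/EI.
The prop prevents deflection at Q: R_Q = δ_0/δ_{QQ} = 57947/749.4 = 77.33 kN.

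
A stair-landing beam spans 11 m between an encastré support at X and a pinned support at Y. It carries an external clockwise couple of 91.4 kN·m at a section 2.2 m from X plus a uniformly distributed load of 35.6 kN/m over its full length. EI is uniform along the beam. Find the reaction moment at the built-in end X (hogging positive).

M_X = 580.5 kN·m

Release the roller at Y. Primary structure: cantilever fixed at X.
Primary-structure tip deflection at Y by superposition:
  clockwise couple 91.4 at a = 2.2: M₀a(2L − a)/(2EI) = 1991/EI
  UDL 35.6: wL⁴/(8EI) = 65152/EI
  δ_0 = 67143/EI
Flexibility coefficient — unit upward force at Y: δ_{YY} = L³/(3EI) = 443.7/EI.
The prop prevents deflection at Y: R_Y = δ_0/δ_{YY} = 67143/443.7 = 151.3 kN.
Moment equilibrium about X: M_X = Σ(load moments about X) − R_Y·L = 2245 − 151.3×11 = 580.5 kN·m.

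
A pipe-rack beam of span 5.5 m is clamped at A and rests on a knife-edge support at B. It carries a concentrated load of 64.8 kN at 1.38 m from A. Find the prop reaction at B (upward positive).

Release the roller at B. Primary structure: cantilever fixed at A.
Deflection at B on the released cantilever, summing each load's contribution:
  point load 64.8 at a = 1.38: Pa²(3L − a)/(6EI) = 311/EI
Flexibility coefficient — unit upward force at B: δ_{BB} = L³/(3EI) = 55.46/EI.
The prop prevents deflection at B: R_B = δ_0/δ_{BB} = 311/55.46 = 5.607 kN.

R_B = 5.607 kN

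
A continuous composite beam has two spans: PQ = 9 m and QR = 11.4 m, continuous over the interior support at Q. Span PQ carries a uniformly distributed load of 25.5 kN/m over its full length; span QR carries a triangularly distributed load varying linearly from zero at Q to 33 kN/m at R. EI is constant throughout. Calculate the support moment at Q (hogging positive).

M_Q = 253.7 kN·m

Release continuity at Q by inserting a hinge; the redundant is the internal moment M_Q. The primary structure is two simply-supported spans PQ and QR.
Rotations at Q on the released spans (each span's end-slope, ×1/EI):
  span PQ: UDL 25.5: wL³/(24EI) = 774.6/EI
  span QR: triangular load, peak 33: 7w₀L³/(360EI) = 950.7/EI
  relative rotation θ_0 = (774.6 + 950.7)/EI = 1725/EI
A unit hogging moment at Q produces rotation L₁/(3EI) + L₂/(3EI) = 6.8/EI.
Compatibility: M_Q·(L₁+L₂)/(3EI) = θ_0, giving M_Q = 253.7 kN·m (hogging).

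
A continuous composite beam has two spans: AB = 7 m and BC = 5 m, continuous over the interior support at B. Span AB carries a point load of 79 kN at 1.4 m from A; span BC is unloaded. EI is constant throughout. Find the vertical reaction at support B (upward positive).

R_B = 26.42 kN

Take M_B as the redundant. Released structure: two simple spans AB and BC with a hinge at B.
Discontinuity in slope at B on the released structure — sum the simple-span end rotations:
  span AB: point load 79 at a = 1.4: Pab(L + a)/(6LEI) = 123.9/EI
  relative rotation θ_0 = (123.9 + 0)/EI = 123.9/EI
A unit hogging moment at B produces rotation L₁/(3EI) + L₂/(3EI) = 4/EI.
Slope continuity at B: θ_0 = M_B·4/EI, so M_B = 123.9/4 = 30.97 kN·m (hogging).
Span AB, ΣM about A with M_B applied at B: R_B^{AB}·7 = 110.6 + 30.97, so R_B^{AB} = 20.22 kN and R_A = 79 − 20.22 = 58.78 kN.
Span BC, ΣM about C: R_B^{BC}·5 = 0 + 30.97, so R_B^{BC} = 6.194 kN and R_C = 0 − 6.194 = -6.194 kN.
R_B = 20.22 + 6.194 = 26.42 kN.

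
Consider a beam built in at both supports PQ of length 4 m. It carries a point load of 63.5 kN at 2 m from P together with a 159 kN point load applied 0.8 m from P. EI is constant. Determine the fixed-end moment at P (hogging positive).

Take the two fixed-end moments M_P, M_Q as redundants; the released structure is the simple span PQ.
End rotations of the released simple span under the applied load (×1/EI):
  at P: point load 63.5 at a = 2: Pab(L + b)/(6LEI) = 63.5/EI
  at Q: point load 63.5 at a = 2: Pab(L + a)/(6LEI) = 63.5/EI
  at P: point load 159 at a = 0.8: Pab(L + b)/(6LEI) = 122.1/EI
  at Q: point load 159 at a = 0.8: Pab(L + a)/(6LEI) = 81.41/EI
  θ_P0 = 185.6/EI,  θ_Q0 = 144.9/EI
Flexibility coefficients: a unit moment at one end gives L/(3EI) there and L/(6EI) at the far end, so f₁₁ = f₂₂ = 1.333/EI and f₁₂ = f₂₁ = 0.6667/EI.
Compatibility — zero rotation at each built-in end:
  1.333 M_P + 0.6667 M_Q = 185.6
  0.6667 M_P + 1.333 M_Q = 144.9
Solving the pair gives M_P = 113.2 kN·m and M_Q = 52.1 kN·m (hogging).

M_P = 113.2 kN·m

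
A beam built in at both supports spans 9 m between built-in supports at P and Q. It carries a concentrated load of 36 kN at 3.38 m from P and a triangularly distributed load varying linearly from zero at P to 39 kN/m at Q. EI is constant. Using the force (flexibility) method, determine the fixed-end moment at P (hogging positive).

M_P = 152.7 kN·m

Release both end moments; the primary structure is a simply-supported span PQ with redundants M_P and M_Q.
End rotations of the released simple span under the applied load (×1/EI):
  at P: point load 36 at a = 3.38: Pab(L + b)/(6LEI) = 185.1/EI
  at Q: point load 36 at a = 3.38: Pab(L + a)/(6LEI) = 156.8/EI
  at P: triangular load, peak 39: 7w₀L³/(360EI) = 552.8/EI
  at Q: triangular load, peak 39: w₀L³/(45EI) = 631.8/EI
  θ_P0 = 738/EI,  θ_Q0 = 788.6/EI
Flexibility coefficients: a unit moment at one end gives L/(3EI) there and L/(6EI) at the far end, so f₁₁ = f₂₂ = 3/EI and f₁₂ = f₂₁ = 1.5/EI.
Compatibility — zero rotation at each built-in end:
  3 M_P + 1.5 M_Q = 738
  1.5 M_P + 3 M_Q = 788.6
Solving the pair gives M_P = 152.7 kN·m and M_Q = 186.5 kN·m (hogging).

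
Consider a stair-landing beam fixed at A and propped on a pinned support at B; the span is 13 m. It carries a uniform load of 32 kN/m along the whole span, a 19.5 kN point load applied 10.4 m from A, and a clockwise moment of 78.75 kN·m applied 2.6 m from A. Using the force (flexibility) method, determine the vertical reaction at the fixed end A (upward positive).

Take the reaction at B as the redundant and release it; the primary structure is a cantilever fixed at A.
Deflection at B on the released cantilever, summing each load's contribution:
  UDL 32: wL⁴/(8EI) = 114244/EI
  point load 19.5 at a = 10.4: Pa²(3L − a)/(6EI) = 10053/EI
  clockwise couple 78.75 at a = 2.6: M₀a(2L − a)/(2EI) = 2396/EI
  δ_0 = 126693/EI
Flexibility coefficient — unit upward force at B: δ_{BB} = L³/(3EI) = 732.3/EI.
Compatibility at B: δ_0 − R_B·δ_{BB} = 0, so R_B = 126693/732.3 = 173 kN.
Vertical equilibrium: R_A = ΣP − R_B = 435.5 − 173 = 262.5 kN.

R_A = 262.5 kN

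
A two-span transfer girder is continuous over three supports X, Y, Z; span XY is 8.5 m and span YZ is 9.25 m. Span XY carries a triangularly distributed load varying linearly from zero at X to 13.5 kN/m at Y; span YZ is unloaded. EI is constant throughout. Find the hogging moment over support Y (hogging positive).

M_Y = 31.14 kN·m

Release continuity at Y by inserting a hinge; the redundant is the internal moment M_Y. The primary structure is two simply-supported spans XY and YZ.
End slopes at the hinge Y, treating each span as simply supported:
  span XY: triangular load, peak 13.5: w₀L³/(45EI) = 184.2/EI
  relative rotation θ_0 = (184.2 + 0)/EI = 184.2/EI
A unit hogging moment at Y produces rotation L₁/(3EI) + L₂/(3EI) = 5.917/EI.
Slope continuity at Y: θ_0 = M_Y·5.917/EI, so M_Y = 184.2/5.917 = 31.14 kN·m (hogging).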